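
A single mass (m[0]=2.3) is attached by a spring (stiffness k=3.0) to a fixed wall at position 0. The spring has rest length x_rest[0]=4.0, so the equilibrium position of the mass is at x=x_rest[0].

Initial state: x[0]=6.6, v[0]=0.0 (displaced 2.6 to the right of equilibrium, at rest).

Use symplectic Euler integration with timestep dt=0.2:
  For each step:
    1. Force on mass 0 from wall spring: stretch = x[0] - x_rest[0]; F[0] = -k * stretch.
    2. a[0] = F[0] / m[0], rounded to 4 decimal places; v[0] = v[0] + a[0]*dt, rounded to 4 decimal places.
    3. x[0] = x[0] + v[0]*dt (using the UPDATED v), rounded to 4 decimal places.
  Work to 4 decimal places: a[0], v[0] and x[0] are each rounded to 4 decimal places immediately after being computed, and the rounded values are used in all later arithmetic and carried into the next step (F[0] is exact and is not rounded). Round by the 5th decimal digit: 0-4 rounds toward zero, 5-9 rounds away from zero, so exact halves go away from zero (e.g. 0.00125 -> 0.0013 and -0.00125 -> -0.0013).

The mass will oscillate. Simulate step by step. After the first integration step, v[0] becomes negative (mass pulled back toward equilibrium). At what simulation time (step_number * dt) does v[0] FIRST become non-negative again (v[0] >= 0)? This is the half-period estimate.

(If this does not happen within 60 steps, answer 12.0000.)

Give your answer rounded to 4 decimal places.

Answer: 2.8000

Derivation:
Step 0: x=[6.6000] v=[0.0000]
Step 1: x=[6.4643] v=[-0.6783]
Step 2: x=[6.2001] v=[-1.3212]
Step 3: x=[5.8211] v=[-1.8951]
Step 4: x=[5.3471] v=[-2.3702]
Step 5: x=[4.8028] v=[-2.7216]
Step 6: x=[4.2166] v=[-2.9310]
Step 7: x=[3.6191] v=[-2.9875]
Step 8: x=[3.0415] v=[-2.8881]
Step 9: x=[2.5139] v=[-2.6381]
Step 10: x=[2.0638] v=[-2.2504]
Step 11: x=[1.7147] v=[-1.7453]
Step 12: x=[1.4849] v=[-1.1491]
Step 13: x=[1.3863] v=[-0.4930]
Step 14: x=[1.4241] v=[0.1888]
First v>=0 after going negative at step 14, time=2.8000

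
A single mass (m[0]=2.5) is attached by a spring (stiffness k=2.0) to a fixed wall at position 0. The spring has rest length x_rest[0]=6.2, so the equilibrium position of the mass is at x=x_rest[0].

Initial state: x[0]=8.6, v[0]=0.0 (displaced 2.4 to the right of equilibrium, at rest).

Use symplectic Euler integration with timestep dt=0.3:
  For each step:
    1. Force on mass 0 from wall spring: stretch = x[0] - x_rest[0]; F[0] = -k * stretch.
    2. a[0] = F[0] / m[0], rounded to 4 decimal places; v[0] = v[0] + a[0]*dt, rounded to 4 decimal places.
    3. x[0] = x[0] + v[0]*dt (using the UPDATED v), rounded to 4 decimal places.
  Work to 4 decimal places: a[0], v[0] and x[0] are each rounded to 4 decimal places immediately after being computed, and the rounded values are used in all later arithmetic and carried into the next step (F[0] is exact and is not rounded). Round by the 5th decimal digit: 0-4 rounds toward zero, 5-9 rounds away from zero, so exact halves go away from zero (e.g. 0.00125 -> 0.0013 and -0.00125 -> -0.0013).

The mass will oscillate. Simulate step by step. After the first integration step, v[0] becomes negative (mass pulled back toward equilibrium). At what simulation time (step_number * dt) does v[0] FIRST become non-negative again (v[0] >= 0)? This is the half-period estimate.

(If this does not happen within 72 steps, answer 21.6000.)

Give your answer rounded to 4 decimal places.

Answer: 3.6000

Derivation:
Step 0: x=[8.6000] v=[0.0000]
Step 1: x=[8.4272] v=[-0.5760]
Step 2: x=[8.0941] v=[-1.1105]
Step 3: x=[7.6246] v=[-1.5651]
Step 4: x=[7.0525] v=[-1.9070]
Step 5: x=[6.4190] v=[-2.1116]
Step 6: x=[5.7697] v=[-2.1642]
Step 7: x=[5.1514] v=[-2.0609]
Step 8: x=[4.6086] v=[-1.8092]
Step 9: x=[4.1804] v=[-1.4273]
Step 10: x=[3.8976] v=[-0.9426]
Step 11: x=[3.7806] v=[-0.3900]
Step 12: x=[3.8378] v=[0.1907]
First v>=0 after going negative at step 12, time=3.6000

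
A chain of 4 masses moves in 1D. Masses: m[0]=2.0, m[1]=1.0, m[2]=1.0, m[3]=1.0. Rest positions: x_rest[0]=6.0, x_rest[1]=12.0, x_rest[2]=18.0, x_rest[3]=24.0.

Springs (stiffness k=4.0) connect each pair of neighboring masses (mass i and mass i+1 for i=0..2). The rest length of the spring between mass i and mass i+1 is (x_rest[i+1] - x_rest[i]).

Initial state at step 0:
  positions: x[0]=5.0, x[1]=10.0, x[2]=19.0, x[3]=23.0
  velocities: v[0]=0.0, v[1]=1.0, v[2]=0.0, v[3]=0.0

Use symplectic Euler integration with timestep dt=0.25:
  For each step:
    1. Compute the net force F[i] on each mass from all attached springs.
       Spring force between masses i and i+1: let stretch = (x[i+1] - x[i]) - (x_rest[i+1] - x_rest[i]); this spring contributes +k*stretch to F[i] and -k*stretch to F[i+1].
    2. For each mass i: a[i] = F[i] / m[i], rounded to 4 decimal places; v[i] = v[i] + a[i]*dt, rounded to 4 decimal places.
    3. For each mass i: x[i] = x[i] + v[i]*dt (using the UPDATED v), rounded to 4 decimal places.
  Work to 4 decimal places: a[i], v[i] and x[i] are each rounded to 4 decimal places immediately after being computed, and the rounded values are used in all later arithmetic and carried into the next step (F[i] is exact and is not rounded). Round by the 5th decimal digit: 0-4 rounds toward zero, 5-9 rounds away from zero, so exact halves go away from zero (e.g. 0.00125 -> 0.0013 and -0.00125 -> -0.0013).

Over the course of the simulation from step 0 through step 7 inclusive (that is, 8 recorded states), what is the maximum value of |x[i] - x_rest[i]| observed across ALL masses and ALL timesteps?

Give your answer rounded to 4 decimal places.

Step 0: x=[5.0000 10.0000 19.0000 23.0000] v=[0.0000 1.0000 0.0000 0.0000]
Step 1: x=[4.8750 11.2500 17.7500 23.5000] v=[-0.5000 5.0000 -5.0000 2.0000]
Step 2: x=[4.7969 12.5313 16.3125 24.0625] v=[-0.3125 5.1250 -5.7500 2.2500]
Step 3: x=[4.9356 12.8243 15.8672 24.1875] v=[0.5547 1.1718 -1.7812 0.5000]
Step 4: x=[5.3104 11.9058 16.7413 23.7324] v=[1.4991 -3.6740 3.4962 -1.8203]
Step 5: x=[5.7596 10.5473 18.1543 23.0296] v=[1.7968 -5.4339 5.6518 -2.8114]
Step 6: x=[6.0573 9.8937 18.8843 22.6079] v=[1.1907 -2.6146 2.9201 -1.6867]
Step 7: x=[6.0845 10.5286 18.2976 22.7553] v=[0.1089 2.5396 -2.3469 0.5897]
Max displacement = 2.1328

Answer: 2.1328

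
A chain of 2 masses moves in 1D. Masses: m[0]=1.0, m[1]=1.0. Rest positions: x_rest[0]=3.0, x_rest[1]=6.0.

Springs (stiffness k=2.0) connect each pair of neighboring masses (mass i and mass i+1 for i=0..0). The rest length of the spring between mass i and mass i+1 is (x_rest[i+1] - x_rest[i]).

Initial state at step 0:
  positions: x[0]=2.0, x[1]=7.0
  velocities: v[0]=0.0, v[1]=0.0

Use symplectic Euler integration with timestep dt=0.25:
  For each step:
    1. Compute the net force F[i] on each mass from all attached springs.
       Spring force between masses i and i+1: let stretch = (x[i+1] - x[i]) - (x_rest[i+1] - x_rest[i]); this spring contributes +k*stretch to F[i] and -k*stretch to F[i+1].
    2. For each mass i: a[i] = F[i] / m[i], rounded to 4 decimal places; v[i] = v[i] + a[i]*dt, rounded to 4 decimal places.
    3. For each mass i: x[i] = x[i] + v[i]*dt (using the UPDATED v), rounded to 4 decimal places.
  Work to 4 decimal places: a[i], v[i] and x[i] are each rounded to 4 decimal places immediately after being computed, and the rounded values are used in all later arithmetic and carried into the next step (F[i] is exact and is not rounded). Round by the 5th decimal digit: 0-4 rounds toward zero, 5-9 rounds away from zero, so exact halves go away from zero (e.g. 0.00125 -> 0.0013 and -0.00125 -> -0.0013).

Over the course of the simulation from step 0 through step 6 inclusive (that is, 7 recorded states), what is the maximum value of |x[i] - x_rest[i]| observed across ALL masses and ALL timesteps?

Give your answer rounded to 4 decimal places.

Answer: 1.0223

Derivation:
Step 0: x=[2.0000 7.0000] v=[0.0000 0.0000]
Step 1: x=[2.2500 6.7500] v=[1.0000 -1.0000]
Step 2: x=[2.6875 6.3125] v=[1.7500 -1.7500]
Step 3: x=[3.2031 5.7969] v=[2.0625 -2.0625]
Step 4: x=[3.6680 5.3321] v=[1.8594 -1.8594]
Step 5: x=[3.9659 5.0342] v=[1.1915 -1.1915]
Step 6: x=[4.0223 4.9778] v=[0.2257 -0.2257]
Max displacement = 1.0223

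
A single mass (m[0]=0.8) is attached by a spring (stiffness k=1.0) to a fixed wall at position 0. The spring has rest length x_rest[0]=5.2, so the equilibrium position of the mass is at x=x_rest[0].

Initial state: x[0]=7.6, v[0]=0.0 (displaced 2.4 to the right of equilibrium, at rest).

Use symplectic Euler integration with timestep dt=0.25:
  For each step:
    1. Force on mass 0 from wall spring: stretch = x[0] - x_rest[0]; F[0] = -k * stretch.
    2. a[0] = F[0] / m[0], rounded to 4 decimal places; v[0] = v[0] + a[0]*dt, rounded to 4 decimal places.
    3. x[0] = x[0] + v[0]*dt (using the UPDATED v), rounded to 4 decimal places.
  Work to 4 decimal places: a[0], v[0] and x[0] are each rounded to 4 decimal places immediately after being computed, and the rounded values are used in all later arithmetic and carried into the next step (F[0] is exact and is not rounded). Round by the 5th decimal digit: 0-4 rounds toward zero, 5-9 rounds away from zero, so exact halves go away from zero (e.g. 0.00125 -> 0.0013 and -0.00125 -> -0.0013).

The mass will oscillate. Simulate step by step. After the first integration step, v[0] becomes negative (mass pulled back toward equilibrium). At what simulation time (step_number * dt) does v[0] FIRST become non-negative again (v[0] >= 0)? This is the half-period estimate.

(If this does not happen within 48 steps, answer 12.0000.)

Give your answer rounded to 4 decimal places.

Answer: 3.0000

Derivation:
Step 0: x=[7.6000] v=[0.0000]
Step 1: x=[7.4125] v=[-0.7500]
Step 2: x=[7.0522] v=[-1.4414]
Step 3: x=[6.5472] v=[-2.0202]
Step 4: x=[5.9369] v=[-2.4412]
Step 5: x=[5.2690] v=[-2.6715]
Step 6: x=[4.5957] v=[-2.6931]
Step 7: x=[3.9696] v=[-2.5043]
Step 8: x=[3.4397] v=[-2.1198]
Step 9: x=[3.0473] v=[-1.5697]
Step 10: x=[2.8231] v=[-0.8970]
Step 11: x=[2.7846] v=[-0.1542]
Step 12: x=[2.9348] v=[0.6006]
First v>=0 after going negative at step 12, time=3.0000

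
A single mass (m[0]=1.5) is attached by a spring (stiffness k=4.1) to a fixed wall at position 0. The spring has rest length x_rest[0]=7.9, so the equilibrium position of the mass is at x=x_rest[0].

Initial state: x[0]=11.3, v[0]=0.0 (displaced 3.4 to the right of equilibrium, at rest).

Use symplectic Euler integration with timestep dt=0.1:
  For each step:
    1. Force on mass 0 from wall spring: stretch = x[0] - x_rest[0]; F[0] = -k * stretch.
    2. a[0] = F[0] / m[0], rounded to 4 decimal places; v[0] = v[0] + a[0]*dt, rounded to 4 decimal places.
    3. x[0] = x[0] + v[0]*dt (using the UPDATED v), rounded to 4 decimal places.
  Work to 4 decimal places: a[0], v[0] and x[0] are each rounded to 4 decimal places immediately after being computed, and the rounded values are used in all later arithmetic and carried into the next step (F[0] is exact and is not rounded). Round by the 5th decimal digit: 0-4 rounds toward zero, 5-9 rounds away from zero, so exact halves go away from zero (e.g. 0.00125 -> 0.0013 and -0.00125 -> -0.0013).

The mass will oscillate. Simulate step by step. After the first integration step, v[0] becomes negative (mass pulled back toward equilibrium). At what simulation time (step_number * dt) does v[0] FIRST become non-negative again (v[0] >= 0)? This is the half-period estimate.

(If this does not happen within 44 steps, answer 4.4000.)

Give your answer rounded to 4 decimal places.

Step 0: x=[11.3000] v=[0.0000]
Step 1: x=[11.2071] v=[-0.9293]
Step 2: x=[11.0238] v=[-1.8332]
Step 3: x=[10.7551] v=[-2.6870]
Step 4: x=[10.4084] v=[-3.4674]
Step 5: x=[9.9931] v=[-4.1530]
Step 6: x=[9.5206] v=[-4.7251]
Step 7: x=[9.0038] v=[-5.1681]
Step 8: x=[8.4568] v=[-5.4698]
Step 9: x=[7.8946] v=[-5.6220]
Step 10: x=[7.3326] v=[-5.6205]
Step 11: x=[6.7861] v=[-5.4654]
Step 12: x=[6.2700] v=[-5.1609]
Step 13: x=[5.7985] v=[-4.7154]
Step 14: x=[5.3844] v=[-4.1410]
Step 15: x=[5.0391] v=[-3.4534]
Step 16: x=[4.7720] v=[-2.6714]
Step 17: x=[4.5904] v=[-1.8164]
Step 18: x=[4.4992] v=[-0.9118]
Step 19: x=[4.5010] v=[0.0178]
First v>=0 after going negative at step 19, time=1.9000

Answer: 1.9000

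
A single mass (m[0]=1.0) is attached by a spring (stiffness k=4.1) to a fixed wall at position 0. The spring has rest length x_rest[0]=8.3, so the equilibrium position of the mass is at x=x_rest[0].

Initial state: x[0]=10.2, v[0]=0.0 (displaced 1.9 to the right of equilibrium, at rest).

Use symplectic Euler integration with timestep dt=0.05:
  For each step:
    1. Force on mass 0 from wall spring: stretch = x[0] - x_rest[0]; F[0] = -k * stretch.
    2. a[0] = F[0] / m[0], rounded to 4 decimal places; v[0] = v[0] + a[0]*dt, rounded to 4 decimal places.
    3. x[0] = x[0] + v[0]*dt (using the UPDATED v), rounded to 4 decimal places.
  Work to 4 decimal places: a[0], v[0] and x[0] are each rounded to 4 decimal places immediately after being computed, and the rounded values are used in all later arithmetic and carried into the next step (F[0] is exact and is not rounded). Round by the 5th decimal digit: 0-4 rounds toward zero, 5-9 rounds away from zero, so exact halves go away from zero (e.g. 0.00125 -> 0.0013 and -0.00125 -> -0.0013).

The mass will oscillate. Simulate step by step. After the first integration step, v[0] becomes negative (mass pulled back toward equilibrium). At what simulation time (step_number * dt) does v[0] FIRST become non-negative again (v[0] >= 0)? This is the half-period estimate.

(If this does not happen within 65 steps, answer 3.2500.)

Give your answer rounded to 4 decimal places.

Step 0: x=[10.2000] v=[0.0000]
Step 1: x=[10.1805] v=[-0.3895]
Step 2: x=[10.1418] v=[-0.7750]
Step 3: x=[10.0842] v=[-1.1526]
Step 4: x=[10.0083] v=[-1.5184]
Step 5: x=[9.9149] v=[-1.8686]
Step 6: x=[9.8049] v=[-2.1997]
Step 7: x=[9.6795] v=[-2.5082]
Step 8: x=[9.5400] v=[-2.7910]
Step 9: x=[9.3877] v=[-3.0452]
Step 10: x=[9.2243] v=[-3.2682]
Step 11: x=[9.0514] v=[-3.4577]
Step 12: x=[8.8708] v=[-3.6117]
Step 13: x=[8.6844] v=[-3.7287]
Step 14: x=[8.4940] v=[-3.8075]
Step 15: x=[8.3016] v=[-3.8473]
Step 16: x=[8.1092] v=[-3.8476]
Step 17: x=[7.9188] v=[-3.8085]
Step 18: x=[7.7323] v=[-3.7304]
Step 19: x=[7.5516] v=[-3.6140]
Step 20: x=[7.3786] v=[-3.4606]
Step 21: x=[7.2150] v=[-3.2717]
Step 22: x=[7.0625] v=[-3.0493]
Step 23: x=[6.9227] v=[-2.7956]
Step 24: x=[6.7970] v=[-2.5133]
Step 25: x=[6.6867] v=[-2.2052]
Step 26: x=[6.5930] v=[-1.8745]
Step 27: x=[6.5168] v=[-1.5246]
Step 28: x=[6.4589] v=[-1.1590]
Step 29: x=[6.4198] v=[-0.7816]
Step 30: x=[6.4000] v=[-0.3962]
Step 31: x=[6.3997] v=[-0.0067]
Step 32: x=[6.4188] v=[0.3829]
First v>=0 after going negative at step 32, time=1.6000

Answer: 1.6000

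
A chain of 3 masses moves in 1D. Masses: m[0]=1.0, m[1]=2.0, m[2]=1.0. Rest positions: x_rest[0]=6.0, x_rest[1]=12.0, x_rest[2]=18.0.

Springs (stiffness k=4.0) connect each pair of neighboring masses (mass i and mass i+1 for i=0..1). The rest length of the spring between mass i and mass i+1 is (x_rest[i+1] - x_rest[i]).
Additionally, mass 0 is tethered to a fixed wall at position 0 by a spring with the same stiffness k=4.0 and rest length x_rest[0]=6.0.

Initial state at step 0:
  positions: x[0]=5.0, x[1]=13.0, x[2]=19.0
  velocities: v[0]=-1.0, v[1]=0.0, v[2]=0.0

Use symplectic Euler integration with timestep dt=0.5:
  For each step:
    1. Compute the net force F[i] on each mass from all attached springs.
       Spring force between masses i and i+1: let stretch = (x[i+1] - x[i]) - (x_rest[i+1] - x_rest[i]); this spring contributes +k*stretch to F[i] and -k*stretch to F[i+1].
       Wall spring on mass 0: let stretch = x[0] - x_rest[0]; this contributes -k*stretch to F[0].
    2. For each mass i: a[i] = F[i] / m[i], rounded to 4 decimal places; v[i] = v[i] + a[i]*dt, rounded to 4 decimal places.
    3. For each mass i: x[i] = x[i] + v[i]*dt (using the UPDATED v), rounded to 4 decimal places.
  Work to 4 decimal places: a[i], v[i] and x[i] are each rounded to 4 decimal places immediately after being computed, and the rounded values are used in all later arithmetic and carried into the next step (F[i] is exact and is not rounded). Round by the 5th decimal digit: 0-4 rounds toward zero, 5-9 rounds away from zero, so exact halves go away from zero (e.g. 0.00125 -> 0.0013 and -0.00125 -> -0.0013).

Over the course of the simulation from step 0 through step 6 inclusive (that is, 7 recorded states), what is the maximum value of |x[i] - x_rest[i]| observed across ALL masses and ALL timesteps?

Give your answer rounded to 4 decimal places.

Answer: 1.5000

Derivation:
Step 0: x=[5.0000 13.0000 19.0000] v=[-1.0000 0.0000 0.0000]
Step 1: x=[7.5000 12.0000 19.0000] v=[5.0000 -2.0000 0.0000]
Step 2: x=[7.0000 12.2500 18.0000] v=[-1.0000 0.5000 -2.0000]
Step 3: x=[4.7500 12.7500 17.2500] v=[-4.5000 1.0000 -1.5000]
Step 4: x=[5.7500 11.5000 18.0000] v=[2.0000 -2.5000 1.5000]
Step 5: x=[6.7500 10.6250 18.2500] v=[2.0000 -1.7500 0.5000]
Step 6: x=[4.8750 11.6250 16.8750] v=[-3.7500 2.0000 -2.7500]
Max displacement = 1.5000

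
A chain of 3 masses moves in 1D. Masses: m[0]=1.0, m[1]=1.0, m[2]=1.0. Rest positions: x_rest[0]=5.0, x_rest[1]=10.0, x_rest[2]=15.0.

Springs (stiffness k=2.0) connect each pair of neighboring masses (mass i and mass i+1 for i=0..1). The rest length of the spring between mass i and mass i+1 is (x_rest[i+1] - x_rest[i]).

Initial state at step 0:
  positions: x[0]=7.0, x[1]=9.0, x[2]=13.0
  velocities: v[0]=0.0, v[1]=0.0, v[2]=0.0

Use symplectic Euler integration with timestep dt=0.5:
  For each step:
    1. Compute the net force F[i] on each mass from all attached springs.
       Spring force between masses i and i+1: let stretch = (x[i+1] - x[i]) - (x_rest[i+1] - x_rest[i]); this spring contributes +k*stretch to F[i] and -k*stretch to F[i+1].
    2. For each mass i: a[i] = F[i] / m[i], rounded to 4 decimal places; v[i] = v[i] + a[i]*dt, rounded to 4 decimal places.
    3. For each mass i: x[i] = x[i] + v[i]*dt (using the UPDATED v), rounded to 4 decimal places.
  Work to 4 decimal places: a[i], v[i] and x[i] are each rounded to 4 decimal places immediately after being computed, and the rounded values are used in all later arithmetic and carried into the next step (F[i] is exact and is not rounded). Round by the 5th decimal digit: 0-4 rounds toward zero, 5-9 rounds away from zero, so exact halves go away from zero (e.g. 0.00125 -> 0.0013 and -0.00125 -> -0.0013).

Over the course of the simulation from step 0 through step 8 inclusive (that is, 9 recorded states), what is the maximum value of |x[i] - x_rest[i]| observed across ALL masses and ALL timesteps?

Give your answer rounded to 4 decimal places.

Answer: 2.3632

Derivation:
Step 0: x=[7.0000 9.0000 13.0000] v=[0.0000 0.0000 0.0000]
Step 1: x=[5.5000 10.0000 13.5000] v=[-3.0000 2.0000 1.0000]
Step 2: x=[3.7500 10.5000 14.7500] v=[-3.5000 1.0000 2.5000]
Step 3: x=[2.8750 9.7500 16.3750] v=[-1.7500 -1.5000 3.2500]
Step 4: x=[2.9375 8.8750 17.1875] v=[0.1250 -1.7500 1.6250]
Step 5: x=[3.4688 9.1875 16.3438] v=[1.0625 0.6250 -1.6875]
Step 6: x=[4.3594 10.2188 14.4219] v=[1.7812 2.0626 -3.8438]
Step 7: x=[5.6797 10.4220 12.8985] v=[2.6406 0.4063 -3.0469]
Step 8: x=[6.8712 9.4923 12.6368] v=[2.3829 -1.8595 -0.5234]
Max displacement = 2.3632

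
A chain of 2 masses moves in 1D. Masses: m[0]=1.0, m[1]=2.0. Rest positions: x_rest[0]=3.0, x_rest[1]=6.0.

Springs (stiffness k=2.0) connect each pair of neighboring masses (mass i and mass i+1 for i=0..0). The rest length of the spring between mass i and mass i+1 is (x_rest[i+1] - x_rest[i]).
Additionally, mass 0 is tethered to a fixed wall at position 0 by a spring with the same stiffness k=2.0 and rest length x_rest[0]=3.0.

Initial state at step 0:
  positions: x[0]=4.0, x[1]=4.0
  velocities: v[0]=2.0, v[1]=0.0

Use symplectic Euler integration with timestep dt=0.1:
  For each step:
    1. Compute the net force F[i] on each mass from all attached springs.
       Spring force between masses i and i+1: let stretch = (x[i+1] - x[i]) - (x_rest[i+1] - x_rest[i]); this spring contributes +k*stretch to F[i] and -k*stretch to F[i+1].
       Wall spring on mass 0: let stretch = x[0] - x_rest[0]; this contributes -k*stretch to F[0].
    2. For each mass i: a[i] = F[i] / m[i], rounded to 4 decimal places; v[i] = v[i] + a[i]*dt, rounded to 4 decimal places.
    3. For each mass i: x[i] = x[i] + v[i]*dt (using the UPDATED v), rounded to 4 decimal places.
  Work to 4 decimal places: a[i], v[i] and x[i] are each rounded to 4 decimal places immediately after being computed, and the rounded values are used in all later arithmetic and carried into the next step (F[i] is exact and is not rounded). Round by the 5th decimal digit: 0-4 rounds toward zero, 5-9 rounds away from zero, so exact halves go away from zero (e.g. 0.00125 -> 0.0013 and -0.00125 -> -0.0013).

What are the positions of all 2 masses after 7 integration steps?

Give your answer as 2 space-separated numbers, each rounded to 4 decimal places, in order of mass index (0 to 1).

Step 0: x=[4.0000 4.0000] v=[2.0000 0.0000]
Step 1: x=[4.1200 4.0300] v=[1.2000 0.3000]
Step 2: x=[4.1558 4.0909] v=[0.3580 0.6090]
Step 3: x=[4.1072 4.1825] v=[-0.4861 0.9155]
Step 4: x=[3.9780 4.3033] v=[-1.2925 1.2080]
Step 5: x=[3.7757 4.4509] v=[-2.0230 1.4755]
Step 6: x=[3.5114 4.6217] v=[-2.6431 1.7080]
Step 7: x=[3.1991 4.8114] v=[-3.1233 1.8970]

Answer: 3.1991 4.8114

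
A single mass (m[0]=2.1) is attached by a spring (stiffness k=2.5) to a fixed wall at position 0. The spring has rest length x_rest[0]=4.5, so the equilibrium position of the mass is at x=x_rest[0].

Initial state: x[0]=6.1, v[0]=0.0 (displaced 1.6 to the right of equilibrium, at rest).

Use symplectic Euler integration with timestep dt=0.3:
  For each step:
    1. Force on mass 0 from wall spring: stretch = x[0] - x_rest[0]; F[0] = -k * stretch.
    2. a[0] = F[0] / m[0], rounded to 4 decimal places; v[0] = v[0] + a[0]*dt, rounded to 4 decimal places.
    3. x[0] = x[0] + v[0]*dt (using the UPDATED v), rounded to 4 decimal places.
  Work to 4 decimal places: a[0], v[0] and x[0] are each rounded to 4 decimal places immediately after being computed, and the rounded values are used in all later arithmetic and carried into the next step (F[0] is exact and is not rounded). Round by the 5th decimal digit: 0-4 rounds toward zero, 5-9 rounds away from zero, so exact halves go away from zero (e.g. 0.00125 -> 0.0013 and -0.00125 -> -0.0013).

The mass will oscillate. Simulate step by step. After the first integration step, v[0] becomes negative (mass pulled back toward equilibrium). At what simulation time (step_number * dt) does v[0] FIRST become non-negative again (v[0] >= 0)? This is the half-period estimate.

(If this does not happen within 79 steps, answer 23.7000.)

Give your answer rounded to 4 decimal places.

Step 0: x=[6.1000] v=[0.0000]
Step 1: x=[5.9286] v=[-0.5714]
Step 2: x=[5.6041] v=[-1.0816]
Step 3: x=[5.1613] v=[-1.4759]
Step 4: x=[4.6477] v=[-1.7121]
Step 5: x=[4.1183] v=[-1.7648]
Step 6: x=[3.6298] v=[-1.6285]
Step 7: x=[3.2345] v=[-1.3177]
Step 8: x=[2.9748] v=[-0.8658]
Step 9: x=[2.8785] v=[-0.3211]
Step 10: x=[2.9559] v=[0.2580]
First v>=0 after going negative at step 10, time=3.0000

Answer: 3.0000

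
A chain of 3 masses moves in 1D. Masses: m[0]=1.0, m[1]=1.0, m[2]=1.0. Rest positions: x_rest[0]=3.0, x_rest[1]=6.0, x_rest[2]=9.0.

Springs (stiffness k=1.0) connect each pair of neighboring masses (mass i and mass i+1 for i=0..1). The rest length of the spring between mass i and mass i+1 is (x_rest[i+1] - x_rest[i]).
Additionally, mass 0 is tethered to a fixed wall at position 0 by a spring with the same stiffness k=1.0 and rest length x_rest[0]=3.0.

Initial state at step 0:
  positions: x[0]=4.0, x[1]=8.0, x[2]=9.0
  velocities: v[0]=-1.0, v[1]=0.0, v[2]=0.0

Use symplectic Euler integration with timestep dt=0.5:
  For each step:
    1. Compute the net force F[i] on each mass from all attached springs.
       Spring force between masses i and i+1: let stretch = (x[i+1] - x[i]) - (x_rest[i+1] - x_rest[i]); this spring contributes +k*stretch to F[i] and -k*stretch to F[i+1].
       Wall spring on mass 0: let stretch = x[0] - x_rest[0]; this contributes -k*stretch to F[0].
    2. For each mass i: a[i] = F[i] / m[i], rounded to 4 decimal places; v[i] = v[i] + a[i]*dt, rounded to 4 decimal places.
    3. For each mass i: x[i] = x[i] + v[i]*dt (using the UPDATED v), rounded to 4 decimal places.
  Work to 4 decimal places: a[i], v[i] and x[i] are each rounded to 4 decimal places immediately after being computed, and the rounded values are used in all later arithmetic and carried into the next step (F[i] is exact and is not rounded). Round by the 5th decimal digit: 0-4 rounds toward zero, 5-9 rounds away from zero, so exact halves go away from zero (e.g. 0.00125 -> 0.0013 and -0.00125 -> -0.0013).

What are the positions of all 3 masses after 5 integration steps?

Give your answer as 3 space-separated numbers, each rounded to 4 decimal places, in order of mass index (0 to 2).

Step 0: x=[4.0000 8.0000 9.0000] v=[-1.0000 0.0000 0.0000]
Step 1: x=[3.5000 7.2500 9.5000] v=[-1.0000 -1.5000 1.0000]
Step 2: x=[3.0625 6.1250 10.1875] v=[-0.8750 -2.2500 1.3750]
Step 3: x=[2.6250 5.2500 10.6094] v=[-0.8750 -1.7500 0.8438]
Step 4: x=[2.1875 5.0586 10.4415] v=[-0.8750 -0.3828 -0.3359]
Step 5: x=[1.9209 5.4952 9.6778] v=[-0.5332 0.8731 -1.5274]

Answer: 1.9209 5.4952 9.6778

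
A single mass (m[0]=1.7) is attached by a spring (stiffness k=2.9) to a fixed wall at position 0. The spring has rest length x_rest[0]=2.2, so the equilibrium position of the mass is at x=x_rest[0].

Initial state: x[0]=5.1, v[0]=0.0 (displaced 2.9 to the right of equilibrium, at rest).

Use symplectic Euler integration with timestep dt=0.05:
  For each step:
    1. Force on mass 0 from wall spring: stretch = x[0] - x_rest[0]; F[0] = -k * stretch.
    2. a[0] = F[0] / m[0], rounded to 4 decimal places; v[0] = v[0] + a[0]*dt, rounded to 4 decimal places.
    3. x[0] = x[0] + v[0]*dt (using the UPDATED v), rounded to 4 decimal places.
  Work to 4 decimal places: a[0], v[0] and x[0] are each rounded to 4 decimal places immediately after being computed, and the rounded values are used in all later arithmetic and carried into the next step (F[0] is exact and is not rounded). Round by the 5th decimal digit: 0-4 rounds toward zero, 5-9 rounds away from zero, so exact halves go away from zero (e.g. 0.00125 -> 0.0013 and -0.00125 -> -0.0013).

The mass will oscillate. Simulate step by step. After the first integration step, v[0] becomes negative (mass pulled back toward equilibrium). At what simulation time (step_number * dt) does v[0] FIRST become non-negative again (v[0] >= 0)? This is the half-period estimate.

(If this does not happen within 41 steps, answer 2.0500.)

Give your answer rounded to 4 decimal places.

Step 0: x=[5.1000] v=[0.0000]
Step 1: x=[5.0876] v=[-0.2474]
Step 2: x=[5.0629] v=[-0.4937]
Step 3: x=[5.0260] v=[-0.7379]
Step 4: x=[4.9771] v=[-0.9789]
Step 5: x=[4.9163] v=[-1.2158]
Step 6: x=[4.8439] v=[-1.4475]
Step 7: x=[4.7603] v=[-1.6730]
Step 8: x=[4.6657] v=[-1.8914]
Step 9: x=[4.5606] v=[-2.1017]
Step 10: x=[4.4455] v=[-2.3030]
Step 11: x=[4.3208] v=[-2.4945]
Step 12: x=[4.1870] v=[-2.6754]
Step 13: x=[4.0448] v=[-2.8449]
Step 14: x=[3.8947] v=[-3.0023]
Step 15: x=[3.7374] v=[-3.1469]
Step 16: x=[3.5735] v=[-3.2780]
Step 17: x=[3.4037] v=[-3.3952]
Step 18: x=[3.2288] v=[-3.4979]
Step 19: x=[3.0495] v=[-3.5857]
Step 20: x=[2.8666] v=[-3.6582]
Step 21: x=[2.6808] v=[-3.7151]
Step 22: x=[2.4930] v=[-3.7561]
Step 23: x=[2.3039] v=[-3.7811]
Step 24: x=[2.1144] v=[-3.7900]
Step 25: x=[1.9253] v=[-3.7827]
Step 26: x=[1.7373] v=[-3.7593]
Step 27: x=[1.5513] v=[-3.7198]
Step 28: x=[1.3681] v=[-3.6645]
Step 29: x=[1.1884] v=[-3.5935]
Step 30: x=[1.0130] v=[-3.5072]
Step 31: x=[0.8427] v=[-3.4060]
Step 32: x=[0.6782] v=[-3.2902]
Step 33: x=[0.5202] v=[-3.1604]
Step 34: x=[0.3693] v=[-3.0171]
Step 35: x=[0.2263] v=[-2.8610]
Step 36: x=[0.0917] v=[-2.6927]
Step 37: x=[-0.0339] v=[-2.5129]
Step 38: x=[-0.1500] v=[-2.3224]
Step 39: x=[-0.2561] v=[-2.1220]
Step 40: x=[-0.3517] v=[-1.9125]
Step 41: x=[-0.4364] v=[-1.6949]
v[0] did not become non-negative within 41 steps; using fallback time=2.0500

Answer: 2.0500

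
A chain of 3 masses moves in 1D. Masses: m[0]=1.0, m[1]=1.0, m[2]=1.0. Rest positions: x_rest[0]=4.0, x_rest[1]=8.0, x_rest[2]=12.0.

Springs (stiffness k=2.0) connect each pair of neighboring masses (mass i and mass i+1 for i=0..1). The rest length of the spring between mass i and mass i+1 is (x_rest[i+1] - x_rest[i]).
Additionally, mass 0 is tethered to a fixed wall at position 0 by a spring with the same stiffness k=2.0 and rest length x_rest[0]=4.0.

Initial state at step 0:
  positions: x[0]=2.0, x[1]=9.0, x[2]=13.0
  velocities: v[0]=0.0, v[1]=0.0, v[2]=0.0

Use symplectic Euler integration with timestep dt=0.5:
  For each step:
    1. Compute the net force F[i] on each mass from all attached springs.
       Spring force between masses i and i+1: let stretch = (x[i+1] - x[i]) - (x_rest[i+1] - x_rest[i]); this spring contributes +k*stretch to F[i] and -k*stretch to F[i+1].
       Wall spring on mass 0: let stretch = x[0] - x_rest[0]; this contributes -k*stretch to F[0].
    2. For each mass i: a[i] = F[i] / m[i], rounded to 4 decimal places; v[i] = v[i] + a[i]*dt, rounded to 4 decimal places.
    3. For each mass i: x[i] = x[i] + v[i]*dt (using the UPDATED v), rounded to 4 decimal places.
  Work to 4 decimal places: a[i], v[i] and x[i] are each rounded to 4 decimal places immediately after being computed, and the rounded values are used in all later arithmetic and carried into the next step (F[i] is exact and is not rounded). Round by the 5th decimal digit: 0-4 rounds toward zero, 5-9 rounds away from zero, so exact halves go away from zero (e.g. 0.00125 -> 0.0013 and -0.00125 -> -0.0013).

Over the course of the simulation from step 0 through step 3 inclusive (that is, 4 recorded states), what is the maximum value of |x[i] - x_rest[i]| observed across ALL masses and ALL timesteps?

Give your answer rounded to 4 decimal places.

Answer: 2.2500

Derivation:
Step 0: x=[2.0000 9.0000 13.0000] v=[0.0000 0.0000 0.0000]
Step 1: x=[4.5000 7.5000 13.0000] v=[5.0000 -3.0000 0.0000]
Step 2: x=[6.2500 7.2500 12.2500] v=[3.5000 -0.5000 -1.5000]
Step 3: x=[5.3750 9.0000 11.0000] v=[-1.7500 3.5000 -2.5000]
Max displacement = 2.2500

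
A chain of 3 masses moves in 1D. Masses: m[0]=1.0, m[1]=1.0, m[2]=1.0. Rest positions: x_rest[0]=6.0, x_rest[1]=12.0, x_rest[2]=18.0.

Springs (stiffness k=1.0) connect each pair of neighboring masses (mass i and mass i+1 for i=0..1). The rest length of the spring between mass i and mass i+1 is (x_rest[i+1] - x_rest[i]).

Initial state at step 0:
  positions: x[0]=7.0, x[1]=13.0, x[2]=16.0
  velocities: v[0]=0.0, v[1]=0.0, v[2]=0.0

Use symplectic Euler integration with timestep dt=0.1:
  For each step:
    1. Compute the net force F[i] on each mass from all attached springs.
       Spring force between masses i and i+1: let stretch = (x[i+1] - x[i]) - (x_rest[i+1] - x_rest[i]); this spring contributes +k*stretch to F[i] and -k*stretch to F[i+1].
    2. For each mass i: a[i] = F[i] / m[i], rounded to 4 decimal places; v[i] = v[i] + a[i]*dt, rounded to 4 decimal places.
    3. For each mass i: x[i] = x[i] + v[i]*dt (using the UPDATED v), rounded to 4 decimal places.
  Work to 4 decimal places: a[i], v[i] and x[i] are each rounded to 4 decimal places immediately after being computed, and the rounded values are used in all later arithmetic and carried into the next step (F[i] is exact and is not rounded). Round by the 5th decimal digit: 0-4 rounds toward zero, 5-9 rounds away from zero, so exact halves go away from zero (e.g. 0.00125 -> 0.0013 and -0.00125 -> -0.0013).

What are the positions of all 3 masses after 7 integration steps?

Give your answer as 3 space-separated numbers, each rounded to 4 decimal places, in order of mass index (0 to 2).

Step 0: x=[7.0000 13.0000 16.0000] v=[0.0000 0.0000 0.0000]
Step 1: x=[7.0000 12.9700 16.0300] v=[0.0000 -0.3000 0.3000]
Step 2: x=[6.9997 12.9109 16.0894] v=[-0.0030 -0.5910 0.5940]
Step 3: x=[6.9985 12.8245 16.1770] v=[-0.0119 -0.8643 0.8762]
Step 4: x=[6.9956 12.7133 16.2911] v=[-0.0293 -1.1117 1.1410]
Step 5: x=[6.9899 12.5807 16.4294] v=[-0.0575 -1.3257 1.3832]
Step 6: x=[6.9801 12.4307 16.5892] v=[-0.0984 -1.4999 1.5983]
Step 7: x=[6.9648 12.2678 16.7675] v=[-0.1533 -1.6291 1.7825]

Answer: 6.9648 12.2678 16.7675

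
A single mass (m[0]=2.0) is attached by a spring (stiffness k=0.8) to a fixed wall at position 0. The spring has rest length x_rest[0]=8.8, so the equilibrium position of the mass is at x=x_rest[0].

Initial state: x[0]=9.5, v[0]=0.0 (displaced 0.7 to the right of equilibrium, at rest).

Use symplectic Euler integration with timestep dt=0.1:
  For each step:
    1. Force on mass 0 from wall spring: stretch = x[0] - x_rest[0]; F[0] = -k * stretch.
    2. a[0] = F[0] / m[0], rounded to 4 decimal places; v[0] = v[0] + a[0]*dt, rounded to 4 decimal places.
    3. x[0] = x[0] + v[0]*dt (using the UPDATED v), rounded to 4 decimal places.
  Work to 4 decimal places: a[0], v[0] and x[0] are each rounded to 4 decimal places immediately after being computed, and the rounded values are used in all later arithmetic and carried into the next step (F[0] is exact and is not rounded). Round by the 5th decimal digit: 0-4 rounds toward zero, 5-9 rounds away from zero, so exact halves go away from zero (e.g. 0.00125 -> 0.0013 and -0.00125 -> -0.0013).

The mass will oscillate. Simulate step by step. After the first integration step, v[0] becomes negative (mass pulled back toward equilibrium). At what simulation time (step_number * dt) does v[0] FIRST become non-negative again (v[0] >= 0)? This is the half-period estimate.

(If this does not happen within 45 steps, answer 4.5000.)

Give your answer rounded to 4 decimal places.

Answer: 4.5000

Derivation:
Step 0: x=[9.5000] v=[0.0000]
Step 1: x=[9.4972] v=[-0.0280]
Step 2: x=[9.4916] v=[-0.0559]
Step 3: x=[9.4832] v=[-0.0836]
Step 4: x=[9.4721] v=[-0.1109]
Step 5: x=[9.4583] v=[-0.1378]
Step 6: x=[9.4419] v=[-0.1641]
Step 7: x=[9.4229] v=[-0.1898]
Step 8: x=[9.4014] v=[-0.2147]
Step 9: x=[9.3775] v=[-0.2388]
Step 10: x=[9.3513] v=[-0.2619]
Step 11: x=[9.3229] v=[-0.2840]
Step 12: x=[9.2924] v=[-0.3049]
Step 13: x=[9.2599] v=[-0.3246]
Step 14: x=[9.2256] v=[-0.3430]
Step 15: x=[9.1896] v=[-0.3600]
Step 16: x=[9.1520] v=[-0.3756]
Step 17: x=[9.1130] v=[-0.3897]
Step 18: x=[9.0728] v=[-0.4022]
Step 19: x=[9.0315] v=[-0.4131]
Step 20: x=[8.9893] v=[-0.4224]
Step 21: x=[8.9463] v=[-0.4300]
Step 22: x=[8.9027] v=[-0.4359]
Step 23: x=[8.8587] v=[-0.4400]
Step 24: x=[8.8145] v=[-0.4424]
Step 25: x=[8.7702] v=[-0.4430]
Step 26: x=[8.7260] v=[-0.4418]
Step 27: x=[8.6821] v=[-0.4388]
Step 28: x=[8.6387] v=[-0.4341]
Step 29: x=[8.5959] v=[-0.4277]
Step 30: x=[8.5540] v=[-0.4195]
Step 31: x=[8.5130] v=[-0.4097]
Step 32: x=[8.4732] v=[-0.3982]
Step 33: x=[8.4347] v=[-0.3851]
Step 34: x=[8.3977] v=[-0.3705]
Step 35: x=[8.3623] v=[-0.3544]
Step 36: x=[8.3286] v=[-0.3369]
Step 37: x=[8.2968] v=[-0.3180]
Step 38: x=[8.2670] v=[-0.2979]
Step 39: x=[8.2393] v=[-0.2766]
Step 40: x=[8.2139] v=[-0.2542]
Step 41: x=[8.1908] v=[-0.2308]
Step 42: x=[8.1702] v=[-0.2064]
Step 43: x=[8.1521] v=[-0.1812]
Step 44: x=[8.1366] v=[-0.1553]
Step 45: x=[8.1237] v=[-0.1288]
v[0] did not become non-negative within 45 steps; using fallback time=4.5000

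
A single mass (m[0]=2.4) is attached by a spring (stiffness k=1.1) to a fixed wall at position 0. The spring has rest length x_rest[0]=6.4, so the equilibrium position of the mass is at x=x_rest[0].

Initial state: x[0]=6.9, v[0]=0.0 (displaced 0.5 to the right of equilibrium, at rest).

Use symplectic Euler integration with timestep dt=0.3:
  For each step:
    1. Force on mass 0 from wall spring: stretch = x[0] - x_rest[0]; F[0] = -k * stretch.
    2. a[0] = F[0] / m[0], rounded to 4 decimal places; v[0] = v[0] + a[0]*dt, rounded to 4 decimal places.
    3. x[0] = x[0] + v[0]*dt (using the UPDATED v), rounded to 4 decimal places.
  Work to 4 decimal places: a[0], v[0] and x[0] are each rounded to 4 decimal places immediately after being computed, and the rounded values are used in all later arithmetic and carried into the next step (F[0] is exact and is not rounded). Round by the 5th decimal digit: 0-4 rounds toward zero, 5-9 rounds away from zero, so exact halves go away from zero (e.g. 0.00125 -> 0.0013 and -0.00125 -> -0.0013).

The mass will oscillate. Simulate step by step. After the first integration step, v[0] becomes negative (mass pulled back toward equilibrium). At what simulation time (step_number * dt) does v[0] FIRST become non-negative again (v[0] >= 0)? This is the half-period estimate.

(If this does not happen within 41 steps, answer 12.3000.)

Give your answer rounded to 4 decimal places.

Step 0: x=[6.9000] v=[0.0000]
Step 1: x=[6.8794] v=[-0.0688]
Step 2: x=[6.8390] v=[-0.1347]
Step 3: x=[6.7805] v=[-0.1951]
Step 4: x=[6.7063] v=[-0.2474]
Step 5: x=[6.6195] v=[-0.2895]
Step 6: x=[6.5236] v=[-0.3197]
Step 7: x=[6.4226] v=[-0.3367]
Step 8: x=[6.3207] v=[-0.3398]
Step 9: x=[6.2220] v=[-0.3289]
Step 10: x=[6.1307] v=[-0.3044]
Step 11: x=[6.0505] v=[-0.2674]
Step 12: x=[5.9847] v=[-0.2193]
Step 13: x=[5.9360] v=[-0.1622]
Step 14: x=[5.9065] v=[-0.0984]
Step 15: x=[5.8974] v=[-0.0305]
Step 16: x=[5.9090] v=[0.0386]
First v>=0 after going negative at step 16, time=4.8000

Answer: 4.8000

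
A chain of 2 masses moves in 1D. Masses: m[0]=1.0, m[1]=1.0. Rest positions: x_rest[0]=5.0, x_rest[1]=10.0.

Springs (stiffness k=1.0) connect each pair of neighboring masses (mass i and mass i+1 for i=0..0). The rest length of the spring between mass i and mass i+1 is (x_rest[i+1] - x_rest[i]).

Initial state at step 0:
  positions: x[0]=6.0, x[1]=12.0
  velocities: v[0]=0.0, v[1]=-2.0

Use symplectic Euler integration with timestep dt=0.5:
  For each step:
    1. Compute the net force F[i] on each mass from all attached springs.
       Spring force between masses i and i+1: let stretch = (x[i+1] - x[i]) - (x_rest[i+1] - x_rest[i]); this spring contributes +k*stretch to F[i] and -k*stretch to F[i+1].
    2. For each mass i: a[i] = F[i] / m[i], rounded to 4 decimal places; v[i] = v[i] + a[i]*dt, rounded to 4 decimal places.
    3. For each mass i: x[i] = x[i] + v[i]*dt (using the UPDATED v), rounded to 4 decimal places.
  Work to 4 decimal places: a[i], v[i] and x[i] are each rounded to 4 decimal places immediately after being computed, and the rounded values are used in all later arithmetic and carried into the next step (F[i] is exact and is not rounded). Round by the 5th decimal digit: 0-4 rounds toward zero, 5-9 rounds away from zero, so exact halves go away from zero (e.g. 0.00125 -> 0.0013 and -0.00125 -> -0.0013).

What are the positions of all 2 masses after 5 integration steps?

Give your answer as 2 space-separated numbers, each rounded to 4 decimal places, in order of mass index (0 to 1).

Answer: 4.0157 8.9845

Derivation:
Step 0: x=[6.0000 12.0000] v=[0.0000 -2.0000]
Step 1: x=[6.2500 10.7500] v=[0.5000 -2.5000]
Step 2: x=[6.3750 9.6250] v=[0.2500 -2.2500]
Step 3: x=[6.0625 8.9375] v=[-0.6250 -1.3750]
Step 4: x=[5.2188 8.7813] v=[-1.6875 -0.3125]
Step 5: x=[4.0157 8.9845] v=[-2.4063 0.4063]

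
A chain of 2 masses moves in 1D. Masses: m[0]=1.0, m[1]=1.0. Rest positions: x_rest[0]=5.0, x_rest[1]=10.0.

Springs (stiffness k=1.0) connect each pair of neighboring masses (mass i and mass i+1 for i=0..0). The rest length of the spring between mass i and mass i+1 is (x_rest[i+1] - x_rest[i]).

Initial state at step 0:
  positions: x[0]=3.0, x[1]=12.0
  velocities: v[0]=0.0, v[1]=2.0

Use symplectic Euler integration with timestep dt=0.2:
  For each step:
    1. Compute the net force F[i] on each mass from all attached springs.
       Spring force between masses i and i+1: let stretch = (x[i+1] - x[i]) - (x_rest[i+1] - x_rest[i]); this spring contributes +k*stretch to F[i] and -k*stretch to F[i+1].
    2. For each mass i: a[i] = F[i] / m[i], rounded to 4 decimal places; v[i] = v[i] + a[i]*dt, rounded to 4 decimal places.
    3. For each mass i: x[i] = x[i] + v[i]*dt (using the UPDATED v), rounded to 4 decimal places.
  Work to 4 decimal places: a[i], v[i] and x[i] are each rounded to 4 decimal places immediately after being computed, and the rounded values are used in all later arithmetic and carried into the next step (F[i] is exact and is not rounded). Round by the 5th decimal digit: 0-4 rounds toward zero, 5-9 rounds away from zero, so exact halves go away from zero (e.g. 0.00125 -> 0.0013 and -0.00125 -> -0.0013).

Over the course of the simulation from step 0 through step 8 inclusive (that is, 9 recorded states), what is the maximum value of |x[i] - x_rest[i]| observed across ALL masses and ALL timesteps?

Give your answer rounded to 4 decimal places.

Step 0: x=[3.0000 12.0000] v=[0.0000 2.0000]
Step 1: x=[3.1600 12.2400] v=[0.8000 1.2000]
Step 2: x=[3.4832 12.3168] v=[1.6160 0.3840]
Step 3: x=[3.9597 12.2403] v=[2.3827 -0.3827]
Step 4: x=[4.5675 12.0325] v=[3.0388 -1.0388]
Step 5: x=[5.2739 11.7261] v=[3.5318 -1.5318]
Step 6: x=[6.0383 11.3617] v=[3.8222 -1.8222]
Step 7: x=[6.8157 10.9843] v=[3.8869 -1.8869]
Step 8: x=[7.5598 10.6402] v=[3.7206 -1.7206]
Max displacement = 2.5598

Answer: 2.5598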